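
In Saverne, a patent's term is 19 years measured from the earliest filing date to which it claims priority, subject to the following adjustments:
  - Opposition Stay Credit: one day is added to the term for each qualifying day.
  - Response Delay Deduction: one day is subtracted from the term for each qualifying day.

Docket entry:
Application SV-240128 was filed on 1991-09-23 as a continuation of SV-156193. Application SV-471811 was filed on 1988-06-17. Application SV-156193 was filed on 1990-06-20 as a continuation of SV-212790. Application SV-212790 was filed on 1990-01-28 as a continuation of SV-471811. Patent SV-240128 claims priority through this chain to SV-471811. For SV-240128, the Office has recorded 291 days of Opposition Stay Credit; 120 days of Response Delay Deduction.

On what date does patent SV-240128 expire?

Earliest priority filing: 17 June 1988.
Base term: 17 June 1988 + 19 years → 17 June 2007.
Opposition Stay Credit: +291 days → 3 April 2008.
Response Delay Deduction: −120 days → 5 December 2007.

2007-12-05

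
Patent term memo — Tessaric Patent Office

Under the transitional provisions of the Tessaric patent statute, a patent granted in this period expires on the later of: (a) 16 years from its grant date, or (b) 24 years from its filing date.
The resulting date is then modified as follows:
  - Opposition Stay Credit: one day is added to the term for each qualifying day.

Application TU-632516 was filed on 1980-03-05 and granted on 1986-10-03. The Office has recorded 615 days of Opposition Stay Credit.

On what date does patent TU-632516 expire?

(a) grant + 16 years → 3 October 2002.
(b) filing + 24 years → 5 March 2004.
Later of the two: 5 March 2004.
Opposition Stay Credit: +615 days → 10 November 2005.

November 10, 2005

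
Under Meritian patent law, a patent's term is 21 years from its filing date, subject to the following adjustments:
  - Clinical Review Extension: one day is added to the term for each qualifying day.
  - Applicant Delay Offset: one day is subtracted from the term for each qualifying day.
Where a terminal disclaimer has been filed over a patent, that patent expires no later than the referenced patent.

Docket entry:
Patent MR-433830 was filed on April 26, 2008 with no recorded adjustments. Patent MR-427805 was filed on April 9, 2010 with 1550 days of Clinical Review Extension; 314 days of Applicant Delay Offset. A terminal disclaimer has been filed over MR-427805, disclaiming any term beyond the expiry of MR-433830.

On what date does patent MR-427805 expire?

April 26, 2029

Natural term of MR-427805:
  Base: filing + 21 years → 9 April 2031.
  Clinical Review Extension: +1550 days → 7 July 2035.
  Applicant Delay Offset: −314 days → 27 August 2034.
Expiry of referenced patent MR-433830:
  Base: filing + 21 years → 26 April 2029.
Terminal disclaimer: MR-427805 expires on the earlier of 27 August 2034 and 26 April 2029.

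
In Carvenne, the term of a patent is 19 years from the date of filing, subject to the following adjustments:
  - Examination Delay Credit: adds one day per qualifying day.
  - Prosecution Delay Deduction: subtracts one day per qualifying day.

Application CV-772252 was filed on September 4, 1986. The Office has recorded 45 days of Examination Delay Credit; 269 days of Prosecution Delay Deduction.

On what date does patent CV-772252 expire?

2005-01-23

Base term: filing date + 19 years → 4 September 2005.
Examination Delay Credit: +45 days → 19 October 2005.
Prosecution Delay Deduction: −269 days → 23 January 2005.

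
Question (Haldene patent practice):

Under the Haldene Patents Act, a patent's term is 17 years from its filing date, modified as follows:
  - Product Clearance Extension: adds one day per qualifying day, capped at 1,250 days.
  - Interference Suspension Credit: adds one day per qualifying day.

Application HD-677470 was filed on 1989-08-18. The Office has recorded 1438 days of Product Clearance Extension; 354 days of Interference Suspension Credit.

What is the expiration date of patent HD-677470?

January 8, 2011

Base term: filing date + 17 years → 18 August 2006.
Product Clearance Extension: 1438 days claimed exceeds the 1250-day cap, so +1250 days → 19 January 2010.
Interference Suspension Credit: +354 days → 8 January 2011.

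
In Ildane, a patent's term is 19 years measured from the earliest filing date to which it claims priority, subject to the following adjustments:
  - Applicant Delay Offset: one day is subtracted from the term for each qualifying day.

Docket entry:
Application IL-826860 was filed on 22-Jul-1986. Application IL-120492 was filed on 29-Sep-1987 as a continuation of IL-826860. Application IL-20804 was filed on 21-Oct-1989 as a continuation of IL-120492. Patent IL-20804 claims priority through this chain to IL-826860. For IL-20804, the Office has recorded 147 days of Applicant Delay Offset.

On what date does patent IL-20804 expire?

Earliest priority filing: 22 July 1986.
Base term: 22 July 1986 + 19 years → 22 July 2005.
Applicant Delay Offset: −147 days → 25 February 2005.

2005-02-25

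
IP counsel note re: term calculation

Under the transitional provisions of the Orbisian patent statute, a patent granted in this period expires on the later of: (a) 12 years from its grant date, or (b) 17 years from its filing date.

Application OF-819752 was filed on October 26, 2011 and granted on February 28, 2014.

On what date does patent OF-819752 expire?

(a) grant + 12 years → 28 February 2026.
(b) filing + 17 years → 26 October 2028.
Later of the two: 26 October 2028.

2028-10-26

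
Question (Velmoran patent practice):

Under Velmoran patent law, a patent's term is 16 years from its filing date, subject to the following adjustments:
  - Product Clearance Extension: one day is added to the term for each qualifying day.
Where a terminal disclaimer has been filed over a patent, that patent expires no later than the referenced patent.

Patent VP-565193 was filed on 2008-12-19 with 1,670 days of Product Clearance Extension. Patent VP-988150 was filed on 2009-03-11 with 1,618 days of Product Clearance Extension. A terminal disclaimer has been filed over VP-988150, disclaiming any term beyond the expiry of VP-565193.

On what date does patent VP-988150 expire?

Natural term of VP-988150:
  Base: filing + 16 years → 11 March 2025.
  Product Clearance Extension: +1618 days → 15 August 2029.
Expiry of referenced patent VP-565193:
  Base: filing + 16 years → 19 December 2024.
  Product Clearance Extension: +1670 days → 16 July 2029.
Terminal disclaimer: VP-988150 expires on the earlier of 15 August 2029 and 16 July 2029.

July 16, 2029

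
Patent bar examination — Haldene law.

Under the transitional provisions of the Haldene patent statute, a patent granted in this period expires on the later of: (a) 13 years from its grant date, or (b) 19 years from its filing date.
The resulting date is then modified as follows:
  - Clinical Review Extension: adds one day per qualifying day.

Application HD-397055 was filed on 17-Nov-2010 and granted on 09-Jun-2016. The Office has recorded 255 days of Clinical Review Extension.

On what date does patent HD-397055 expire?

2030-07-30

(a) grant + 13 years → 9 June 2029.
(b) filing + 19 years → 17 November 2029.
Later of the two: 17 November 2029.
Clinical Review Extension: +255 days → 30 July 2030.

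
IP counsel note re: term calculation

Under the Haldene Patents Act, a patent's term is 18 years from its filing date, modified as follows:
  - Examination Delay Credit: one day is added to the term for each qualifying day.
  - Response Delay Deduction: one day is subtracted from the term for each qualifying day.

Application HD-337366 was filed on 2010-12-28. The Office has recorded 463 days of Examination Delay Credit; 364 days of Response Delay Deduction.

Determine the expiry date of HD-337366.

2029-04-06

Base term: filing date + 18 years → 28 December 2028.
Examination Delay Credit: +463 days → 5 April 2030.
Response Delay Deduction: −364 days → 6 April 2029.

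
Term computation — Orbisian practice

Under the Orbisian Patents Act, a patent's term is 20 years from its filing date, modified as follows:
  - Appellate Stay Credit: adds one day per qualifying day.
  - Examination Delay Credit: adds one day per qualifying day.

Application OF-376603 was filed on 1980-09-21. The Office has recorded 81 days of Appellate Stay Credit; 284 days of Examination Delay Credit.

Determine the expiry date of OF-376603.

Base term: filing date + 20 years → 21 September 2000.
Appellate Stay Credit: +81 days → 11 December 2000.
Examination Delay Credit: +284 days → 21 September 2001.

September 21, 2001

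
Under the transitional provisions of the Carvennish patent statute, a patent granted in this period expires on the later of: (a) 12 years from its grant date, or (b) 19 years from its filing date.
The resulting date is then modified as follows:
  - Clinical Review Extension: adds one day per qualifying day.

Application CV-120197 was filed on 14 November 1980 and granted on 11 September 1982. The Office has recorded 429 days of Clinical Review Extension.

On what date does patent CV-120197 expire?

2001-01-16

(a) grant + 12 years → 11 September 1994.
(b) filing + 19 years → 14 November 1999.
Later of the two: 14 November 1999.
Clinical Review Extension: +429 days → 16 January 2001.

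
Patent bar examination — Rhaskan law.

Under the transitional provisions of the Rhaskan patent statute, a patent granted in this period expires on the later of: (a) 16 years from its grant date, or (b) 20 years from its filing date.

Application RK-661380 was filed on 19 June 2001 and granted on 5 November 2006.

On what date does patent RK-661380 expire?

November 5, 2022

(a) grant + 16 years → 5 November 2022.
(b) filing + 20 years → 19 June 2021.
Later of the two: 5 November 2022.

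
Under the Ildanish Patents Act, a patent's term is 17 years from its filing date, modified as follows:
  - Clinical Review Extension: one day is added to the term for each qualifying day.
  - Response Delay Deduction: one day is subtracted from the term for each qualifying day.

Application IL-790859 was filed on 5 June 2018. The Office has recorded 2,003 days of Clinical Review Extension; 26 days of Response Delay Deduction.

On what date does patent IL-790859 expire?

2040-11-02

Base term: filing date + 17 years → 5 June 2035.
Clinical Review Extension: +2003 days → 28 November 2040.
Response Delay Deduction: −26 days → 2 November 2040.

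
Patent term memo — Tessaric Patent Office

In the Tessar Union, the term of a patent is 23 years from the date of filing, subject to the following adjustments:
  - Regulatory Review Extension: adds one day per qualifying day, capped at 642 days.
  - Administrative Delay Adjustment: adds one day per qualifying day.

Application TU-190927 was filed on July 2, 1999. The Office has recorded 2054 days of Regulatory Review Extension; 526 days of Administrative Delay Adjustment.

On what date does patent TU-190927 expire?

2025-09-12

Base term: filing date + 23 years → 2 July 2022.
Regulatory Review Extension: 2054 days claimed exceeds the 642-day cap, so +642 days → 4 April 2024.
Administrative Delay Adjustment: +526 days → 12 September 2025.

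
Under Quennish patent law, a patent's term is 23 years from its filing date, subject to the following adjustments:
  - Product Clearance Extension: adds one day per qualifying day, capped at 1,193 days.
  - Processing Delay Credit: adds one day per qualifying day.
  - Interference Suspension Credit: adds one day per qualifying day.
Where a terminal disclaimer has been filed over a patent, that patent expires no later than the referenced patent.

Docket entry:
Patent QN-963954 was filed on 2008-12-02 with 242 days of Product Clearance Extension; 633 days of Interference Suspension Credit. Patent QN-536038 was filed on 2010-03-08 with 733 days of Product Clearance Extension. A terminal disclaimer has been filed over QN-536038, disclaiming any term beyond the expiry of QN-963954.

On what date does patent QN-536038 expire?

April 25, 2034

Natural term of QN-536038:
  Base: filing + 23 years → 8 March 2033.
  Product Clearance Extension: 733 days (within the 1193-day cap) → +733 days → 11 March 2035.
Expiry of referenced patent QN-963954:
  Base: filing + 23 years → 2 December 2031.
  Product Clearance Extension: 242 days (within the 1193-day cap) → +242 days → 31 July 2032.
  Interference Suspension Credit: +633 days → 25 April 2034.
Terminal disclaimer: QN-536038 expires on the earlier of 11 March 2035 and 25 April 2034.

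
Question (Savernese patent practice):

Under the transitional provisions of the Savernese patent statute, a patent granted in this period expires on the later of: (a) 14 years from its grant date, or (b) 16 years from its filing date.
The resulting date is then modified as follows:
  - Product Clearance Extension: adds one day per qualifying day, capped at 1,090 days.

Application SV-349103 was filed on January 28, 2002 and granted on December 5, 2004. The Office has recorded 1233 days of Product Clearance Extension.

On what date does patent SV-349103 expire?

2021-11-29

(a) grant + 14 years → 5 December 2018.
(b) filing + 16 years → 28 January 2018.
Later of the two: 5 December 2018.
Product Clearance Extension: 1233 days claimed exceeds the 1090-day cap, so +1090 days → 29 November 2021.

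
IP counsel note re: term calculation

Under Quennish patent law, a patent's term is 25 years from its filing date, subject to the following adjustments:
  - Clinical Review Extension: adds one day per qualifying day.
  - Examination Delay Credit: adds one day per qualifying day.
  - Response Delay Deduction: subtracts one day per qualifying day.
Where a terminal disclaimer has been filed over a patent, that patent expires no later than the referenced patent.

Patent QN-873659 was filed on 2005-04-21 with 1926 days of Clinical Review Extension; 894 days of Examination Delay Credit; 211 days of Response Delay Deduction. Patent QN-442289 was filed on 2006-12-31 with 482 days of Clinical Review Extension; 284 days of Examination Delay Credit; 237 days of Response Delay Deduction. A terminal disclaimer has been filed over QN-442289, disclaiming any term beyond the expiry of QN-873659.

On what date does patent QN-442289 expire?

2033-06-12

Natural term of QN-442289:
  Base: filing + 25 years → 31 December 2031.
  Clinical Review Extension: +482 days → 26 April 2033.
  Examination Delay Credit: +284 days → 4 February 2034.
  Response Delay Deduction: −237 days → 12 June 2033.
Expiry of referenced patent QN-873659:
  Base: filing + 25 years → 21 April 2030.
  Clinical Review Extension: +1926 days → 30 July 2035.
  Examination Delay Credit: +894 days → 9 January 2038.
  Response Delay Deduction: −211 days → 12 June 2037.
Terminal disclaimer: QN-442289 expires on the earlier of 12 June 2033 and 12 June 2037.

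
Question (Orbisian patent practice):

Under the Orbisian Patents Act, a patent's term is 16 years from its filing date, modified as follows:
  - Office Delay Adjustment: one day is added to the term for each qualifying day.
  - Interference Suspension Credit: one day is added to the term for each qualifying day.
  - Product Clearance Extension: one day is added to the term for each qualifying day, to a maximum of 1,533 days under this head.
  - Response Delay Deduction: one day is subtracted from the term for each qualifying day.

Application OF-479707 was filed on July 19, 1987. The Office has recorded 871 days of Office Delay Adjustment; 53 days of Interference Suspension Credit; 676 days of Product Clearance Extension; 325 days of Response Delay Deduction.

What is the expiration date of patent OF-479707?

2007-01-14

Base term: filing date + 16 years → 19 July 2003.
Office Delay Adjustment: +871 days → 6 December 2005.
Interference Suspension Credit: +53 days → 28 January 2006.
Product Clearance Extension: 676 days (within the 1533-day cap) → +676 days → 5 December 2007.
Response Delay Deduction: −325 days → 14 January 2007.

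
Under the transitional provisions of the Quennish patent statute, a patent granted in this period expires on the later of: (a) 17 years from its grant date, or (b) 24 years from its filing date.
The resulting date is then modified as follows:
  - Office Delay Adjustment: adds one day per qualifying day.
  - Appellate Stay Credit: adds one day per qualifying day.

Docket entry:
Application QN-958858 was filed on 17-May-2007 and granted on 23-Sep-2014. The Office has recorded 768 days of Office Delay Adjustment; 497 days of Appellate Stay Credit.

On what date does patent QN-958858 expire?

2035-03-11

(a) grant + 17 years → 23 September 2031.
(b) filing + 24 years → 17 May 2031.
Later of the two: 23 September 2031.
Office Delay Adjustment: +768 days → 30 October 2033.
Appellate Stay Credit: +497 days → 11 March 2035.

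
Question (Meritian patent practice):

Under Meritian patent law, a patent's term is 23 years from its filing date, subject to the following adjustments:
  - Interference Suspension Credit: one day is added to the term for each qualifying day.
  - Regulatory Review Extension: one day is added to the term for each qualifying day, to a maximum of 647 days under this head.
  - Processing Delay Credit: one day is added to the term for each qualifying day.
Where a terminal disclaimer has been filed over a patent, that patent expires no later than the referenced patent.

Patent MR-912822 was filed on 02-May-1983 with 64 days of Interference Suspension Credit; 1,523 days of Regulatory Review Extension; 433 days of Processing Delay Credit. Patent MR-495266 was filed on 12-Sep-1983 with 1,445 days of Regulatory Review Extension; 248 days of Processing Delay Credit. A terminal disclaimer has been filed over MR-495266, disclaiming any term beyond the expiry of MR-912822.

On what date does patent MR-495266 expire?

Natural term of MR-495266:
  Base: filing + 23 years → 12 September 2006.
  Regulatory Review Extension: 1445 days claimed exceeds the 647-day cap, so +647 days → 20 June 2008.
  Processing Delay Credit: +248 days → 23 February 2009.
Expiry of referenced patent MR-912822:
  Base: filing + 23 years → 2 May 2006.
  Interference Suspension Credit: +64 days → 5 July 2006.
  Regulatory Review Extension: 1523 days claimed exceeds the 647-day cap, so +647 days → 12 April 2008.
  Processing Delay Credit: +433 days → 19 June 2009.
Terminal disclaimer: MR-495266 expires on the earlier of 23 February 2009 and 19 June 2009.

2009-02-23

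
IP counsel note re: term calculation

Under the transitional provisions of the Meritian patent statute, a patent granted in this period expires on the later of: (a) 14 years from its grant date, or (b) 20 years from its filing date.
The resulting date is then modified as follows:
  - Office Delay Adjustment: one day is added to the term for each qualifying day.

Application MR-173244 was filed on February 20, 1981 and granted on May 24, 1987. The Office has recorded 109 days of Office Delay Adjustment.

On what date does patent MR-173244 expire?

September 10, 2001

(a) grant + 14 years → 24 May 2001.
(b) filing + 20 years → 20 February 2001.
Later of the two: 24 May 2001.
Office Delay Adjustment: +109 days → 10 September 2001.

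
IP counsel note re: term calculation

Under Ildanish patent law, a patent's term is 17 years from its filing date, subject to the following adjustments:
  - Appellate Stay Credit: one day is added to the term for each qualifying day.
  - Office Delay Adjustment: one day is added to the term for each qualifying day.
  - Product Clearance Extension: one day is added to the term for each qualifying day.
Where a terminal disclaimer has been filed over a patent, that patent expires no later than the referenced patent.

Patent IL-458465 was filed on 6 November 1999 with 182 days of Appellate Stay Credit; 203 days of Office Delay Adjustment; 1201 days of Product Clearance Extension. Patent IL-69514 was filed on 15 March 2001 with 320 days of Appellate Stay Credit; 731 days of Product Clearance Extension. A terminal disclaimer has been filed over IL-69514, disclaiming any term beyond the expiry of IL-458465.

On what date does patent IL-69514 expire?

Natural term of IL-69514:
  Base: filing + 17 years → 15 March 2018.
  Appellate Stay Credit: +320 days → 29 January 2019.
  Product Clearance Extension: +731 days → 29 January 2021.
Expiry of referenced patent IL-458465:
  Base: filing + 17 years → 6 November 2016.
  Appellate Stay Credit: +182 days → 7 May 2017.
  Office Delay Adjustment: +203 days → 26 November 2017.
  Product Clearance Extension: +1201 days → 11 March 2021.
Terminal disclaimer: IL-69514 expires on the earlier of 29 January 2021 and 11 March 2021.

January 29, 2021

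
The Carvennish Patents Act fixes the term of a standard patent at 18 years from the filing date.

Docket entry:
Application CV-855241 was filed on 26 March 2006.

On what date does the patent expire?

Filing date + 18 years → 26 March 2024.

March 26, 2024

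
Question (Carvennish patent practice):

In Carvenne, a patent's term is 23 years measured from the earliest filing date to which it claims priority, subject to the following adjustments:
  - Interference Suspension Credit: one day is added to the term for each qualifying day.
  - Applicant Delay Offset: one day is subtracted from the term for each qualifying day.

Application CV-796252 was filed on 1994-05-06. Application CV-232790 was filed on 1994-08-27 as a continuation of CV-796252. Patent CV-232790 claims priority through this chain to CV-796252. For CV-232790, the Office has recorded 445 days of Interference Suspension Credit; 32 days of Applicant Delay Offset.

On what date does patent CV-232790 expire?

Earliest priority filing: 6 May 1994.
Base term: 6 May 1994 + 23 years → 6 May 2017.
Interference Suspension Credit: +445 days → 25 July 2018.
Applicant Delay Offset: −32 days → 23 June 2018.

June 23, 2018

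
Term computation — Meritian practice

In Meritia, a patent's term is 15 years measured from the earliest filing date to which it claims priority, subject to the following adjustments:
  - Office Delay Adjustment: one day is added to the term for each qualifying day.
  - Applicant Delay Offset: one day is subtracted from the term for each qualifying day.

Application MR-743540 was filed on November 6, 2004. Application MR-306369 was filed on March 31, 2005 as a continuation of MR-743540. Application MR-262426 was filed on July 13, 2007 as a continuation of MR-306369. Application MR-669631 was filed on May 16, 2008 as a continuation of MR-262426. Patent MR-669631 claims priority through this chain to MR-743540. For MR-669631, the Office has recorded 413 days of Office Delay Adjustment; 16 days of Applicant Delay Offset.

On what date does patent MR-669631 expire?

December 7, 2020

Earliest priority filing: 6 November 2004.
Base term: 6 November 2004 + 15 years → 6 November 2019.
Office Delay Adjustment: +413 days → 23 December 2020.
Applicant Delay Offset: −16 days → 7 December 2020.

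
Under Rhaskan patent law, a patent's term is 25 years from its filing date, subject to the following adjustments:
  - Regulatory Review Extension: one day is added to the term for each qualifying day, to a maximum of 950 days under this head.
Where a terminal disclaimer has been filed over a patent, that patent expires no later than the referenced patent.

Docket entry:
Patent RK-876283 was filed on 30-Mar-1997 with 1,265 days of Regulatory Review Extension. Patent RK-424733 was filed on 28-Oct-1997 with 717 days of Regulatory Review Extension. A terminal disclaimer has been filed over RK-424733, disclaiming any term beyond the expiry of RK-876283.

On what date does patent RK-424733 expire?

Natural term of RK-424733:
  Base: filing + 25 years → 28 October 2022.
  Regulatory Review Extension: 717 days (within the 950-day cap) → +717 days → 14 October 2024.
Expiry of referenced patent RK-876283:
  Base: filing + 25 years → 30 March 2022.
  Regulatory Review Extension: 1265 days claimed exceeds the 950-day cap, so +950 days → 4 November 2024.
Terminal disclaimer: RK-424733 expires on the earlier of 14 October 2024 and 4 November 2024.

October 14, 2024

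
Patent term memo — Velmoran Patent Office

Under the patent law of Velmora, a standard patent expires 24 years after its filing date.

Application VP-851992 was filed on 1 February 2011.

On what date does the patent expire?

Filing date + 24 years → 1 February 2035.

2035-02-01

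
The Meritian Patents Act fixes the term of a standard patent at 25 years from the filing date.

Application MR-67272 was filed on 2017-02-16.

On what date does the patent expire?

Filing date + 25 years → 16 February 2042.

February 16, 2042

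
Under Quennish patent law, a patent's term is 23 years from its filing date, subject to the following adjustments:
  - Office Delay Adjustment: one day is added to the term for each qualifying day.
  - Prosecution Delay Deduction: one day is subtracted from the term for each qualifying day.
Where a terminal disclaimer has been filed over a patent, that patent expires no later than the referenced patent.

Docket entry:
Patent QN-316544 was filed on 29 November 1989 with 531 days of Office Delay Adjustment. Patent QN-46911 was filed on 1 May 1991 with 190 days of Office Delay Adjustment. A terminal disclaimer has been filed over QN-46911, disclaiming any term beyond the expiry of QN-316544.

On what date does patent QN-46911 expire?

Natural term of QN-46911:
  Base: filing + 23 years → 1 May 2014.
  Office Delay Adjustment: +190 days → 7 November 2014.
Expiry of referenced patent QN-316544:
  Base: filing + 23 years → 29 November 2012.
  Office Delay Adjustment: +531 days → 14 May 2014.
Terminal disclaimer: QN-46911 expires on the earlier of 7 November 2014 and 14 May 2014.

2014-05-14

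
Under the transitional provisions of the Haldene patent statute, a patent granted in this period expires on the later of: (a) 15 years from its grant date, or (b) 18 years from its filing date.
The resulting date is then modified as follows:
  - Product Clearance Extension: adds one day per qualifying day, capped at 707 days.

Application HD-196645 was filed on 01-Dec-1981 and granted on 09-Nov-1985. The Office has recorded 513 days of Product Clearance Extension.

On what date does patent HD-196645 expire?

(a) grant + 15 years → 9 November 2000.
(b) filing + 18 years → 1 December 1999.
Later of the two: 9 November 2000.
Product Clearance Extension: 513 days (within the 707-day cap) → +513 days → 6 April 2002.

2002-04-06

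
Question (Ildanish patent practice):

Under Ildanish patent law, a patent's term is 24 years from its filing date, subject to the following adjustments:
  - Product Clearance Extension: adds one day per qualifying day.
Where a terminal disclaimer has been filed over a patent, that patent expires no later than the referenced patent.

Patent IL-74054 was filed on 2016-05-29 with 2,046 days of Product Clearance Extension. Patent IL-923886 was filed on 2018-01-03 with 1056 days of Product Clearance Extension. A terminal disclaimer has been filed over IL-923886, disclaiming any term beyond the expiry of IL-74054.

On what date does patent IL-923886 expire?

Natural term of IL-923886:
  Base: filing + 24 years → 3 January 2042.
  Product Clearance Extension: +1056 days → 24 November 2044.
Expiry of referenced patent IL-74054:
  Base: filing + 24 years → 29 May 2040.
  Product Clearance Extension: +2046 days → 4 January 2046.
Terminal disclaimer: IL-923886 expires on the earlier of 24 November 2044 and 4 January 2046.

2044-11-24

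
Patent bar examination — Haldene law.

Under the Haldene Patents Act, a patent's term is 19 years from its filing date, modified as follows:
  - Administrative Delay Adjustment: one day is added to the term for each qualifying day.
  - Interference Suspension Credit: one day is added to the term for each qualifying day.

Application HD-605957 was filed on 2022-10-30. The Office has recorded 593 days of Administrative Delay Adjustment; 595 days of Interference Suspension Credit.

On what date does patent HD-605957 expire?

Base term: filing date + 19 years → 30 October 2041.
Administrative Delay Adjustment: +593 days → 15 June 2043.
Interference Suspension Credit: +595 days → 30 January 2045.

January 30, 2045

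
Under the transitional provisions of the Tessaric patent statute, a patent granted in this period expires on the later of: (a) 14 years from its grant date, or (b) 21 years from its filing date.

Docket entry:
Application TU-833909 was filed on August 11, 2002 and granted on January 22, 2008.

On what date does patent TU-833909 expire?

August 11, 2023

(a) grant + 14 years → 22 January 2022.
(b) filing + 21 years → 11 August 2023.
Later of the two: 11 August 2023.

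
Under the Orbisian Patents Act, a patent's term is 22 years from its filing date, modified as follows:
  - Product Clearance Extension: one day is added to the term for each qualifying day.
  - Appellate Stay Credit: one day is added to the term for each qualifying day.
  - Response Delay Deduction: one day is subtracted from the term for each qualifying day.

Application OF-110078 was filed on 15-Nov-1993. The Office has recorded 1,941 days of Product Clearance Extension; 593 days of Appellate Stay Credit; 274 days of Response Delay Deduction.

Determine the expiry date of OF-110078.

Base term: filing date + 22 years → 15 November 2015.
Product Clearance Extension: +1941 days → 9 March 2021.
Appellate Stay Credit: +593 days → 23 October 2022.
Response Delay Deduction: −274 days → 22 January 2022.

January 22, 2022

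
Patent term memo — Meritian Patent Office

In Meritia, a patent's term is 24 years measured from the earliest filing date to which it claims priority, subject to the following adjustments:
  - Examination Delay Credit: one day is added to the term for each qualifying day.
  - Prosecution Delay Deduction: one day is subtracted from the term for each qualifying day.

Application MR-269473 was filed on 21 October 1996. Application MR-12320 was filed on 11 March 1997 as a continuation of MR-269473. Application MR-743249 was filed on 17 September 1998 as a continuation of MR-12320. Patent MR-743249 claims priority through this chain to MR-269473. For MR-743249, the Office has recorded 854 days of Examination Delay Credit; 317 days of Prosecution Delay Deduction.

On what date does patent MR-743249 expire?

Earliest priority filing: 21 October 1996.
Base term: 21 October 1996 + 24 years → 21 October 2020.
Examination Delay Credit: +854 days → 22 February 2023.
Prosecution Delay Deduction: −317 days → 11 April 2022.

April 11, 2022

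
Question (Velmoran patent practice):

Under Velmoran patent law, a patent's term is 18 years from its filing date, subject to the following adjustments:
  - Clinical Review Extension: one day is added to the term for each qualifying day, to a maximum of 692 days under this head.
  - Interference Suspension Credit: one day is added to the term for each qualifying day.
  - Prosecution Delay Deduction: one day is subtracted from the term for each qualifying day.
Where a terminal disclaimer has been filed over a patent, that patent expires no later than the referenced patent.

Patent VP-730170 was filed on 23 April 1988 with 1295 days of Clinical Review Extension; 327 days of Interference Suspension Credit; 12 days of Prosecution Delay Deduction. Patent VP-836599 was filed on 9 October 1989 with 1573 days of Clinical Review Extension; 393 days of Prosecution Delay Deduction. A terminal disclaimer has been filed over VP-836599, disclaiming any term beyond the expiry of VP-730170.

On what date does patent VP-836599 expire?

Natural term of VP-836599:
  Base: filing + 18 years → 9 October 2007.
  Clinical Review Extension: 1573 days claimed exceeds the 692-day cap, so +692 days → 31 August 2009.
  Prosecution Delay Deduction: −393 days → 3 August 2008.
Expiry of referenced patent VP-730170:
  Base: filing + 18 years → 23 April 2006.
  Clinical Review Extension: 1295 days claimed exceeds the 692-day cap, so +692 days → 15 March 2008.
  Interference Suspension Credit: +327 days → 5 February 2009.
  Prosecution Delay Deduction: −12 days → 24 January 2009.
Terminal disclaimer: VP-836599 expires on the earlier of 3 August 2008 and 24 January 2009.

2008-08-03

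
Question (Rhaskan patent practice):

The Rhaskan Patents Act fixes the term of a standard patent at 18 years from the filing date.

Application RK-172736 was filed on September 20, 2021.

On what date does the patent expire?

Filing date + 18 years → 20 September 2039.

September 20, 2039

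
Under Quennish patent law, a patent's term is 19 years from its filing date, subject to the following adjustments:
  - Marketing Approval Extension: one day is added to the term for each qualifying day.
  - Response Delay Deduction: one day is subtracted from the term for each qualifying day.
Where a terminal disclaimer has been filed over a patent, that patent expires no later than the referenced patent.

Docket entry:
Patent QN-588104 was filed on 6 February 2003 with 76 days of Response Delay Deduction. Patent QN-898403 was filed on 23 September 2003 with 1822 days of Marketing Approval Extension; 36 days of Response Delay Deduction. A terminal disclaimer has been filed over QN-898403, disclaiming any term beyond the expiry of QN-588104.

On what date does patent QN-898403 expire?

Natural term of QN-898403:
  Base: filing + 19 years → 23 September 2022.
  Marketing Approval Extension: +1822 days → 19 September 2027.
  Response Delay Deduction: −36 days → 14 August 2027.
Expiry of referenced patent QN-588104:
  Base: filing + 19 years → 6 February 2022.
  Response Delay Deduction: −76 days → 22 November 2021.
Terminal disclaimer: QN-898403 expires on the earlier of 14 August 2027 and 22 November 2021.

2021-11-22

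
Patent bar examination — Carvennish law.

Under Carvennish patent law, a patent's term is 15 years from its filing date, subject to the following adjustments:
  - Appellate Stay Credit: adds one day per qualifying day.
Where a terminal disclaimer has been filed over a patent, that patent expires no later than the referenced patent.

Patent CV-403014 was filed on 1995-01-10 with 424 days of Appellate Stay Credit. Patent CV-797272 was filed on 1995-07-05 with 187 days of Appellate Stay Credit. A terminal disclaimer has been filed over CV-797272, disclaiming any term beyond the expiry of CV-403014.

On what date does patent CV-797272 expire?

Natural term of CV-797272:
  Base: filing + 15 years → 5 July 2010.
  Appellate Stay Credit: +187 days → 8 January 2011.
Expiry of referenced patent CV-403014:
  Base: filing + 15 years → 10 January 2010.
  Appellate Stay Credit: +424 days → 10 March 2011.
Terminal disclaimer: CV-797272 expires on the earlier of 8 January 2011 and 10 March 2011.

2011-01-08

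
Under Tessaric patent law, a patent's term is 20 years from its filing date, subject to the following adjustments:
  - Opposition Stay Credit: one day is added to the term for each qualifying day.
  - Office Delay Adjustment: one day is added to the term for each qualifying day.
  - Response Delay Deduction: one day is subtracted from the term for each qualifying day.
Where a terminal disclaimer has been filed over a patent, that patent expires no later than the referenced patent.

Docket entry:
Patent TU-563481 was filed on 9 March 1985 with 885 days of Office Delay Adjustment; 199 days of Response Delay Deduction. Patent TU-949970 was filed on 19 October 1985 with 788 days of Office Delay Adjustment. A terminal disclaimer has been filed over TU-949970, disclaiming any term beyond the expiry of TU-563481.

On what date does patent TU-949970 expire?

January 24, 2007

Natural term of TU-949970:
  Base: filing + 20 years → 19 October 2005.
  Office Delay Adjustment: +788 days → 16 December 2007.
Expiry of referenced patent TU-563481:
  Base: filing + 20 years → 9 March 2005.
  Office Delay Adjustment: +885 days → 11 August 2007.
  Response Delay Deduction: −199 days → 24 January 2007.
Terminal disclaimer: TU-949970 expires on the earlier of 16 December 2007 and 24 January 2007.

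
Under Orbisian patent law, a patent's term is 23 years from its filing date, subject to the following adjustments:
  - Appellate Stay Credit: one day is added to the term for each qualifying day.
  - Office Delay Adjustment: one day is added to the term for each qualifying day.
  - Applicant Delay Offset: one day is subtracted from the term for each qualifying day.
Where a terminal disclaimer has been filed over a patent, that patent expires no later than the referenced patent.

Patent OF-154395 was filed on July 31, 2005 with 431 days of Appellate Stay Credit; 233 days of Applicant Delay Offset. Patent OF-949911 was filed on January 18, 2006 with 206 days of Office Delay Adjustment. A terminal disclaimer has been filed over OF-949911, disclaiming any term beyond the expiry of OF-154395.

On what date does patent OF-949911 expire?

Natural term of OF-949911:
  Base: filing + 23 years → 18 January 2029.
  Office Delay Adjustment: +206 days → 12 August 2029.
Expiry of referenced patent OF-154395:
  Base: filing + 23 years → 31 July 2028.
  Appellate Stay Credit: +431 days → 5 October 2029.
  Applicant Delay Offset: −233 days → 14 February 2029.
Terminal disclaimer: OF-949911 expires on the earlier of 12 August 2029 and 14 February 2029.

2029-02-14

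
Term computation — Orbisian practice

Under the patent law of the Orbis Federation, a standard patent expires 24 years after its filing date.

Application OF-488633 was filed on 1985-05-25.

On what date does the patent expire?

2009-05-25

Filing date + 24 years → 25 May 2009.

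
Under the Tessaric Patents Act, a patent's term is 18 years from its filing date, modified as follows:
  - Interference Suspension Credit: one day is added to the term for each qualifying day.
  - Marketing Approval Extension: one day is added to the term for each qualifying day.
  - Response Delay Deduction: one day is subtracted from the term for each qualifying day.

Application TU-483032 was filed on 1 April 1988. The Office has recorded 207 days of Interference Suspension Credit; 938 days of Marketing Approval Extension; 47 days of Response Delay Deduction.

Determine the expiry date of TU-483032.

Base term: filing date + 18 years → 1 April 2006.
Interference Suspension Credit: +207 days → 25 October 2006.
Marketing Approval Extension: +938 days → 20 May 2009.
Response Delay Deduction: −47 days → 3 April 2009.

2009-04-03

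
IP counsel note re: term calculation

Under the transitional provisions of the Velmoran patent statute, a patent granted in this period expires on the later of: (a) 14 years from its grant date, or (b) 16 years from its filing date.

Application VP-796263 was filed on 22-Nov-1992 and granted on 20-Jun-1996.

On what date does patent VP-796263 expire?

(a) grant + 14 years → 20 June 2010.
(b) filing + 16 years → 22 November 2008.
Later of the two: 20 June 2010.

2010-06-20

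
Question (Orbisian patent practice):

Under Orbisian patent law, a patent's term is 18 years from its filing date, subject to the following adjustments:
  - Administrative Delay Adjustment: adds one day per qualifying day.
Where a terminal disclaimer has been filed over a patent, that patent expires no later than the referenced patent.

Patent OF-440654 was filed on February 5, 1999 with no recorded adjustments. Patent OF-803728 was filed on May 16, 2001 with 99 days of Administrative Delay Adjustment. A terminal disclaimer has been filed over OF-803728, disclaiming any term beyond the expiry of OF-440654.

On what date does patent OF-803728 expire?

February 5, 2017

Natural term of OF-803728:
  Base: filing + 18 years → 16 May 2019.
  Administrative Delay Adjustment: +99 days → 23 August 2019.
Expiry of referenced patent OF-440654:
  Base: filing + 18 years → 5 February 2017.
Terminal disclaimer: OF-803728 expires on the earlier of 23 August 2019 and 5 February 2017.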